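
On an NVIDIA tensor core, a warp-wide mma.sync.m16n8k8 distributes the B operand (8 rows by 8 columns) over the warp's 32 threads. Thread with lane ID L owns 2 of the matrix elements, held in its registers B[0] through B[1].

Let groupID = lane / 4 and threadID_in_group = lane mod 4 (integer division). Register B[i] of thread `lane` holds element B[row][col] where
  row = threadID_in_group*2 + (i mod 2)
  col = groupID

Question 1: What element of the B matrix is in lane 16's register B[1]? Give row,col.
lane 16: grp=4 (16/4), tig=0 (16%4)
i=1: r=0*2+1=1, c=grp=4

1,4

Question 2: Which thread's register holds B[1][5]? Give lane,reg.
c=5->g=5  r=1->t=0,b0=1
L=5*4+0=20  i=1=1

20,1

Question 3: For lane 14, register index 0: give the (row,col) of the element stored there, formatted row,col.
lane 14=>14/4=3, 14 mod 4=2
i=0  r:2·2+0=>4  c:3

4,3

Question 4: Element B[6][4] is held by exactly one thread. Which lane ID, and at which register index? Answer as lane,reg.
19,0

c: 4->gid=4  r: 6->tid=3,i&1=0
L=4*4+3=19  i=0=0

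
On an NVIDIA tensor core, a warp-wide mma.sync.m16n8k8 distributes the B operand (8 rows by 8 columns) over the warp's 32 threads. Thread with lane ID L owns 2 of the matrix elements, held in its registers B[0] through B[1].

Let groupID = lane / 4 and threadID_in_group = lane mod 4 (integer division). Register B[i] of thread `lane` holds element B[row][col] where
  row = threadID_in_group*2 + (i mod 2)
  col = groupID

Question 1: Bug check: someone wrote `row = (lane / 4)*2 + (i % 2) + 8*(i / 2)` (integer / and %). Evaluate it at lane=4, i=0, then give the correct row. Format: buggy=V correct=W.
buggy=2 correct=0

`(lane / 4)*2 + (i % 2) + 8*(i / 2)`[4,0]⇒2
lane 4⇒4/4=1, 4 mod 4=0
i=0  r:2·0+0⇒0  c:1
row: 2 vs 0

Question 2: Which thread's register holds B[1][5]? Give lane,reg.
20,1

c=5->g=5  r=1->t=0,b0=1
L=5*4+0=20  i=1=1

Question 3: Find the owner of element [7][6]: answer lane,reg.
27,1

c: 6->gid=6  r: 7->tid=3,i&1=1
L=6*4+3=27  i=1=1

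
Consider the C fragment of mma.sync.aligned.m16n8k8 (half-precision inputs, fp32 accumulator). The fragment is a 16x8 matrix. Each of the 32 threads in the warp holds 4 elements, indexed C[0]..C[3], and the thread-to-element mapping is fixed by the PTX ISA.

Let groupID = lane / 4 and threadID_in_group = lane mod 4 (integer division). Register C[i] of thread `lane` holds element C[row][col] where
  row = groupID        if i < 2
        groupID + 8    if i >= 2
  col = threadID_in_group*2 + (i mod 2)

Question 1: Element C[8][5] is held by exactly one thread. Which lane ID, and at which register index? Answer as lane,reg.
2,3

r:8=>grp=0,rB=1  c:5=>tig=2,lo=1
L=0*4+2=2  i=1*2+1=3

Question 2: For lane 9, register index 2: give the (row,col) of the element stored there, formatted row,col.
9: G=2,T=1
[2] (2+8,1*2+0) = (10,2)

10,2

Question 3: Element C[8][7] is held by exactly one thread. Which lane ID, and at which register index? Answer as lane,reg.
r=8⇒gr=0,Rb=1  c=7⇒th=3,odd=1
L=0*4+3=3  i=1*2+1=3

3,3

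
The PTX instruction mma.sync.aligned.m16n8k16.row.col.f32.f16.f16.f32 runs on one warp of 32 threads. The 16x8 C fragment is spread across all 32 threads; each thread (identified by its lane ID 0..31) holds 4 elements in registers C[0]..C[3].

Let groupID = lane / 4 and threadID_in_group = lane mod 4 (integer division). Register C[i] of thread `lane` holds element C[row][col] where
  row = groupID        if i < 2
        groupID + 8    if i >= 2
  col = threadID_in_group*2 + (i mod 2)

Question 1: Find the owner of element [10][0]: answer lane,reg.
8,2

r:10=>grp=2,rB=1  c:0=>tig=0,lo=0
L=2*4+0=8  i=1*2+0=2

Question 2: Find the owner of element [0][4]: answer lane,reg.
r=0⇒gr=0,Rb=0  c=4⇒th=2,odd=0
L=0*4+2=2  i=0*2+0=0

2,0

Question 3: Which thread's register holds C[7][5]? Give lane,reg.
30,1

r=7->g=7,rb=0  c=5->t=2,b0=1
L=7*4+2=30  i=0*2+1=1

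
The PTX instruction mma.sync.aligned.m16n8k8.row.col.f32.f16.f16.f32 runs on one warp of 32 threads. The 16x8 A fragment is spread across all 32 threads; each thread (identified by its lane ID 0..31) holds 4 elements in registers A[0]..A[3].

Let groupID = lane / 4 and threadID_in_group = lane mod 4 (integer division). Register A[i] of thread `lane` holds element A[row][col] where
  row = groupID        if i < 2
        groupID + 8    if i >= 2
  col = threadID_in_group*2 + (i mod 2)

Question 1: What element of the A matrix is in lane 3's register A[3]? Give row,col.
8,7

lane 3→3/4=0, 3 mod 4=3
i=3  r:0+8→8  c:2·3+1→7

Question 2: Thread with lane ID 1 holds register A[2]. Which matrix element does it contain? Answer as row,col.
L=1⇒gr=1>>2=0, th=1&3=1
[2]⇒row 0+8=8  col 1·2+0=2

8,2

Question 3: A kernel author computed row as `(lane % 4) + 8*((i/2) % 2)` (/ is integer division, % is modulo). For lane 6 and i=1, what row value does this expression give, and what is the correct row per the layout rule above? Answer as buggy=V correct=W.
buggy=2 correct=1

`(lane % 4) + 8*((i/2) % 2)`[6,1]->2
L=6->gid=6>>2=1, tid=6&3=2
[1]->row 1+0=1  col 2·2+1=5
row: 2 vs 1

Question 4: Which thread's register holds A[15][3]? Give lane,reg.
29,3

r:15=>grp=7,rB=1  c:3=>tig=1,lo=1
L=7*4+1=29  i=1*2+1=3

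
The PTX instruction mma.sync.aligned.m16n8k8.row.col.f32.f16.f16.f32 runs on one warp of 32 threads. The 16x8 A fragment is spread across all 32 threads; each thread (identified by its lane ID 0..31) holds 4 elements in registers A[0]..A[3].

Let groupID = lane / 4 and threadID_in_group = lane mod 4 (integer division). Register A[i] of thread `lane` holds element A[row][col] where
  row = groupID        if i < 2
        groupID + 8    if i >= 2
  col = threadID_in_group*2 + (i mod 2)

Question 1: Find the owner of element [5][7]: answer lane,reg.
r: 5->gid=5,r8=0  c: 7->tid=3,i&1=1
L=5*4+3=23  i=0*2+1=1

23,1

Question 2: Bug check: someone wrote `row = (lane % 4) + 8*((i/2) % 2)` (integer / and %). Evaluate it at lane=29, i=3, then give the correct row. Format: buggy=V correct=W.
buggy=9 correct=15

`(lane % 4) + 8*((i/2) % 2)`[29,3]->9
L=29->g=29>>2=7, t=29&3=1
[3]->row 7+8=15  col 1·2+1=3
row: 9 vs 15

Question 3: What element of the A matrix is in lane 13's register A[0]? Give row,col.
L=13->g=13>>2=3, t=13&3=1
[0]->row 3+0=3  col 1·2+0=2

3,2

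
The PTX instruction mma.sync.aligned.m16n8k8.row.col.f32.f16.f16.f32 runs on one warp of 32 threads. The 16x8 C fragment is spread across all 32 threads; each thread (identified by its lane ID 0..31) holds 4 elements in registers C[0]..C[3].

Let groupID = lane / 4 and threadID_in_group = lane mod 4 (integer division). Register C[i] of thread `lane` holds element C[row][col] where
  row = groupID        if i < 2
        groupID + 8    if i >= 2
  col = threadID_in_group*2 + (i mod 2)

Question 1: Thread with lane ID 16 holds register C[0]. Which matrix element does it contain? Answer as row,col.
16: g=4,t=0
[0] (4+0,0*2+0) = (4,0)

4,0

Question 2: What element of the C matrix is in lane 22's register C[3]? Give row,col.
13,5

L=22→G=22>>2=5, T=22&3=2
[3]→row 5+8=13  col 2·2+1=5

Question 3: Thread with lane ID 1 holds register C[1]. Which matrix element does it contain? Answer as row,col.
0,3

lane 1->1/4=0, 1 mod 4=1
i=1  r:0+0->0  c:2·1+1->3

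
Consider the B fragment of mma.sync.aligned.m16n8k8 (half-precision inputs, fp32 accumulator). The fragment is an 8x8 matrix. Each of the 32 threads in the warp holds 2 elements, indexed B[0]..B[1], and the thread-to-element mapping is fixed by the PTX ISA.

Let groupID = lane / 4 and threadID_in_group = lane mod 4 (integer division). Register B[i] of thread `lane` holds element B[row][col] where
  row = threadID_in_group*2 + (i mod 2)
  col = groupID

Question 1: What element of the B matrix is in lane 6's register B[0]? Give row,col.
4,1

L=6=>grp=6>>2=1, tig=6&3=2
[0]=>row 2·2+0=4  col grp=1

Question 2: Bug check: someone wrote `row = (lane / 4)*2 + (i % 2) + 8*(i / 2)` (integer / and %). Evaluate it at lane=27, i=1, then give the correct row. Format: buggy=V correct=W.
buggy=13 correct=7

`(lane / 4)*2 + (i % 2) + 8*(i / 2)`[27,1]⇒13
lane 27: gr=6 (27/4), th=3 (27%4)
i=1: r=3*2+1=7, c=gr=6
row: 13 vs 7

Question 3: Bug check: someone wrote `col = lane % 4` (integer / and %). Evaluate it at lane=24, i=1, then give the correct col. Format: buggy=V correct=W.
`lane % 4`[24,1]->0
lane 24->24/4=6, 24 mod 4=0
i=1  r:2·0+1->1  c:6
col: 0 vs 6

buggy=0 correct=6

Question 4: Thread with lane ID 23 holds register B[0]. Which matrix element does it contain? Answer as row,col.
6,5

lane 23: G=5 (23/4), T=3 (23%4)
i=0: r=3*2+0=6, c=G=5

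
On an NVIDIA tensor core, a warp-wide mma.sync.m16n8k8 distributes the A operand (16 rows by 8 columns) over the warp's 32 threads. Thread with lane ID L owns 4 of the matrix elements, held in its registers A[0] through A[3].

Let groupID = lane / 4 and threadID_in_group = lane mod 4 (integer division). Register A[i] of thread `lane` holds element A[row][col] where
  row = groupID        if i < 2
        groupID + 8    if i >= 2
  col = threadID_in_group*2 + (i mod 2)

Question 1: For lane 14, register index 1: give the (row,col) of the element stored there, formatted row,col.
L=14⇒gr=14>>2=3, th=14&3=2
[1]⇒row 3+0=3  col 2·2+1=5

3,5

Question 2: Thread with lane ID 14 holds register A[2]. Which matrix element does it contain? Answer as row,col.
11,4

L=14→G=14>>2=3, T=14&3=2
[2]→row 3+8=11  col 2·2+0=4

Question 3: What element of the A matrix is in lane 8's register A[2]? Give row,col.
10,0

8: gr=2,th=0
[2] (2+8,0*2+0) = (10,0)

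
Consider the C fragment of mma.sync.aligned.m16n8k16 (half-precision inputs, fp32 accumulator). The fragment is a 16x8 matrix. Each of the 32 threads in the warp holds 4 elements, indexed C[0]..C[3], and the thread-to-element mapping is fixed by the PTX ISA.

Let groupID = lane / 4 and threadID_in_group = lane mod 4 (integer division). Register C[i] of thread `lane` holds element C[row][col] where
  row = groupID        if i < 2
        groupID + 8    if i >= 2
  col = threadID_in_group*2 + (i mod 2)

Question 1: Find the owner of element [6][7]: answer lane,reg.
27,1

r:6=>grp=6,rB=0  c:7=>tig=3,lo=1
L=6*4+3=27  i=0*2+1=1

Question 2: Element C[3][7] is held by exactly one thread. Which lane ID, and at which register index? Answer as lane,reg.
r=3->g=3,rb=0  c=7->t=3,b0=1
L=3*4+3=15  i=0*2+1=1

15,1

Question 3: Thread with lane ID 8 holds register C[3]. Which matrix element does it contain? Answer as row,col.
8: gr=2,th=0
[3] (2+8,0*2+1) = (10,1)

10,1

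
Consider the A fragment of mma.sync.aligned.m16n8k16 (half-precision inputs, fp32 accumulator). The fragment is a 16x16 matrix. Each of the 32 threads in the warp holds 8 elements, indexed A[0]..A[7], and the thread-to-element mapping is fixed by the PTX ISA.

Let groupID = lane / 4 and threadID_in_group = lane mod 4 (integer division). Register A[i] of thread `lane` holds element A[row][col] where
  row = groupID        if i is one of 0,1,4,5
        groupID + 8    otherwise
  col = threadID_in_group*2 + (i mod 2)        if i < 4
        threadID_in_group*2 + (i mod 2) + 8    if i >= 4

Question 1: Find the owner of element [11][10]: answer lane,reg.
13,6

r:11=>grp=3,rB=1  c:10=>cB=1,tig=1,lo=0
L=3*4+1=13  i=1*4+1*2+0=6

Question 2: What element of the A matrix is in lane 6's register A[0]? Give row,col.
1,4

lane 6->6/4=1, 6 mod 4=2
i=0  r:1+0->1  c:2·2+0+0->4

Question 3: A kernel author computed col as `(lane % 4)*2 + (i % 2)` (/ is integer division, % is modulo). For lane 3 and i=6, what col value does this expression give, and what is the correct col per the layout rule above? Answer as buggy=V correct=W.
buggy=6 correct=14

`(lane % 4)*2 + (i % 2)`[3,6]=>6
3: grp=0,tig=3
[6] (0+8,3*2+0+8) = (8,14)
col: 6 vs 14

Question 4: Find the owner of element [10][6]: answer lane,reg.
r=10→G=2,rhi=1  c=6→chi=0,T=3,p=0
L=2*4+3=11  i=0*4+1*2+0=2

11,2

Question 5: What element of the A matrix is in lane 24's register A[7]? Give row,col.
L=24->gid=24>>2=6, tid=24&3=0
[7]->row 6+8=14  col 0·2+1+8=9

14,9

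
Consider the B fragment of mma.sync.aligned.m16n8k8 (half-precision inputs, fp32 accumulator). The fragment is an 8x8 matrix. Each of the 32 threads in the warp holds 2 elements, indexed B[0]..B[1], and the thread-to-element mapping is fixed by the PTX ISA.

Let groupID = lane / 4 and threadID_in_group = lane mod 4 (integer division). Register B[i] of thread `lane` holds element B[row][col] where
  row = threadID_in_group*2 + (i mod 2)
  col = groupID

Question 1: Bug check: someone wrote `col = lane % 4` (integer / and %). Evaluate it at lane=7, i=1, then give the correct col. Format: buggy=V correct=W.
`lane % 4`[7,1]⇒3
lane 7⇒7/4=1, 7 mod 4=3
i=1  r:2·3+1⇒7  c:1
col: 3 vs 1

buggy=3 correct=1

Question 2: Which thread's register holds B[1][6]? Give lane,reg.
c=6->g=6  r=1->t=0,b0=1
L=6*4+0=24  i=1=1

24,1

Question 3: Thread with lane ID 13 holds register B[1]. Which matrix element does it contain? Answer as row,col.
3,3

lane 13: G=3 (13/4), T=1 (13%4)
i=1: r=1*2+1=3, c=G=3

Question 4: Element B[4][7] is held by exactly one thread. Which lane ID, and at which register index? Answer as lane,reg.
30,0

c=7→G=7  r=4→T=2,p=0
L=7*4+2=30  i=0=0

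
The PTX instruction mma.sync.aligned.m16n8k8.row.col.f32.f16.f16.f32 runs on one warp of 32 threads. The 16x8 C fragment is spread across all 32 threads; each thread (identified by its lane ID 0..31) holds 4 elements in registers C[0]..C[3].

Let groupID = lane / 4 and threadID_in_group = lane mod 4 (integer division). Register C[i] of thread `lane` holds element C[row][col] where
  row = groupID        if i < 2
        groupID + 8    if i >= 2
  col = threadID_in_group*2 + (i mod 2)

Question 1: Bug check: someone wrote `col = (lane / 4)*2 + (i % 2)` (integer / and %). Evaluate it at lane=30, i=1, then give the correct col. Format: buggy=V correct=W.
`(lane / 4)*2 + (i % 2)`[30,1]=>15
lane 30: grp=7 (30/4), tig=2 (30%4)
i=1: r=7+0=7, c=2*2+1=5
col: 15 vs 5

buggy=15 correct=5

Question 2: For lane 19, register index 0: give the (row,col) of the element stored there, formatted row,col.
4,6

19: grp=4,tig=3
[0] (4+0,3*2+0) = (4,6)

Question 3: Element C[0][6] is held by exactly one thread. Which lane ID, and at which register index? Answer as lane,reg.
r=0⇒gr=0,Rb=0  c=6⇒th=3,odd=0
L=0*4+3=3  i=0*2+0=0

3,0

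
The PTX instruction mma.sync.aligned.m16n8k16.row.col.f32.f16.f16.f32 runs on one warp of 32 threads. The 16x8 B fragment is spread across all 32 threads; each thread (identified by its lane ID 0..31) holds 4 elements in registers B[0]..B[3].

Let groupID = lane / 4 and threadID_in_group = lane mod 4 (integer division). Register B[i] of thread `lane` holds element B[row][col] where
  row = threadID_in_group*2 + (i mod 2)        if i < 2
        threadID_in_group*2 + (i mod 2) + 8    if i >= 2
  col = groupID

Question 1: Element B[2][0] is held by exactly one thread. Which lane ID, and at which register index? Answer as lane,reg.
c: 0->gid=0  r: 2->r8=0,tid=1,i&1=0
L=0*4+1=1  i=0*2+0=0

1,0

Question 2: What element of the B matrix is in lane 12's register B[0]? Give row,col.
12: grp=3,tig=0
[0] (0*2+0+0,3) = (0,3)

0,3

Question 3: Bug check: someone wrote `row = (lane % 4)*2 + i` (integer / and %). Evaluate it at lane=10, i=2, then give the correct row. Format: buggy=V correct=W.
`(lane % 4)*2 + i`[10,2]->6
L=10->gid=10>>2=2, tid=10&3=2
[2]->row 2·2+0+8=12  col gid=2
row: 6 vs 12

buggy=6 correct=12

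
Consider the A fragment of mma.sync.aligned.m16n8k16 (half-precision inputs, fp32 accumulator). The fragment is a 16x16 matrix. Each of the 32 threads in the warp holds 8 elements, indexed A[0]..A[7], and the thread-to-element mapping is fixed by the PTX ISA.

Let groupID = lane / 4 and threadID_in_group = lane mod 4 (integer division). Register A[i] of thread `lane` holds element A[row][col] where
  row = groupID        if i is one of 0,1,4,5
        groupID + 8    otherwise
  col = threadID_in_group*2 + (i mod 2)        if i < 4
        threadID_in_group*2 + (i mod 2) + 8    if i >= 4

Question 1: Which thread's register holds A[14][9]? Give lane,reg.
24,7

r: 14->gid=6,r8=1  c: 9->c8=1,tid=0,i&1=1
L=6*4+0=24  i=1*4+1*2+1=7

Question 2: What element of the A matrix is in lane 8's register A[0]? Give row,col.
2,0

lane 8⇒8/4=2, 8 mod 4=0
i=0  r:2+0⇒2  c:2·0+0+0⇒0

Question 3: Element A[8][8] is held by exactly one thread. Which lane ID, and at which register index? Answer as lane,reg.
r=8→G=0,rhi=1  c=8→chi=1,T=0,p=0
L=0*4+0=0  i=1*4+1*2+0=6

0,6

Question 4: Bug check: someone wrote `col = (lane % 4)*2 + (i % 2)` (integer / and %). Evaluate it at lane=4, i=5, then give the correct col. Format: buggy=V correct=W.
`(lane % 4)*2 + (i % 2)`[4,5]⇒1
4: gr=1,th=0
[5] (1+0,0*2+1+8) = (1,9)
col: 1 vs 9

buggy=1 correct=9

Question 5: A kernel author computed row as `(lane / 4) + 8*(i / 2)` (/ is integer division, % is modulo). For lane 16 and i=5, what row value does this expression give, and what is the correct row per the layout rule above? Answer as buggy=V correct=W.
buggy=20 correct=4

`(lane / 4) + 8*(i / 2)`[16,5]=>20
lane 16=>16/4=4, 16 mod 4=0
i=5  r:4+0=>4  c:2·0+1+8=>9
row: 20 vs 4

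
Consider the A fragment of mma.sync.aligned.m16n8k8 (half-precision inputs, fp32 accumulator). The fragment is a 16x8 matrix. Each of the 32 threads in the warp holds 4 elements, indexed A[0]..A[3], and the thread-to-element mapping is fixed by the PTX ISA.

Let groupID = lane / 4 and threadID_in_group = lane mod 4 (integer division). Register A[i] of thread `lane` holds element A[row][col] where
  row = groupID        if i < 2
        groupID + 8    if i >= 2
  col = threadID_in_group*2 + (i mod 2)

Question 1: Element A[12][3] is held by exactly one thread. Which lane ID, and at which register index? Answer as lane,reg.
r=12⇒gr=4,Rb=1  c=3⇒th=1,odd=1
L=4*4+1=17  i=1*2+1=3

17,3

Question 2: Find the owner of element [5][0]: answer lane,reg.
r=5->g=5,rb=0  c=0->t=0,b0=0
L=5*4+0=20  i=0*2+0=0

20,0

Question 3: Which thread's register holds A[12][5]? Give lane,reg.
18,3

r=12⇒gr=4,Rb=1  c=5⇒th=2,odd=1
L=4*4+2=18  i=1*2+1=3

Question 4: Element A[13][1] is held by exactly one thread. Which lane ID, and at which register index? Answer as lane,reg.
r: 13->gid=5,r8=1  c: 1->tid=0,i&1=1
L=5*4+0=20  i=1*2+1=3

20,3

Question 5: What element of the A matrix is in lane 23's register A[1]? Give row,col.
lane 23->23/4=5, 23 mod 4=3
i=1  r:5+0->5  c:2·3+1->7

5,7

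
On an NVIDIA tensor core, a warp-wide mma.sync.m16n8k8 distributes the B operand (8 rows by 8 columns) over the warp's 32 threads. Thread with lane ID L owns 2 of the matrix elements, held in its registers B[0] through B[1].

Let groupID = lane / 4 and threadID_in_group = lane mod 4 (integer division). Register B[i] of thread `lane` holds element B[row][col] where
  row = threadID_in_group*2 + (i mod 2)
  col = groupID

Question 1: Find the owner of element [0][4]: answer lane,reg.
16,0

c=4->g=4  r=0->t=0,b0=0
L=4*4+0=16  i=0=0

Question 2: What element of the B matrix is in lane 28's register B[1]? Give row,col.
lane 28: g=7 (28/4), t=0 (28%4)
i=1: r=0*2+1=1, c=g=7

1,7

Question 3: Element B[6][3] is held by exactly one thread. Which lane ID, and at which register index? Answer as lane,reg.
c=3->g=3  r=6->t=3,b0=0
L=3*4+3=15  i=0=0

15,0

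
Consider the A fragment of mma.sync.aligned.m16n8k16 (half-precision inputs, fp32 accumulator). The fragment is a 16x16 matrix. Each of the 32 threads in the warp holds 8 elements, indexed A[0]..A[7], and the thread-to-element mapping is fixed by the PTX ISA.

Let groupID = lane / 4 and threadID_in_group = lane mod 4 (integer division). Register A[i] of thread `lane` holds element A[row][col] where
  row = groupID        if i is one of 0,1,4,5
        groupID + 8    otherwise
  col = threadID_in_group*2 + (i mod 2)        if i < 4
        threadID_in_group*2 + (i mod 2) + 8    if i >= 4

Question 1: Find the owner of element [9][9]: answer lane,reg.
r=9->g=1,rb=1  c=9->cb=1,t=0,b0=1
L=1*4+0=4  i=1*4+1*2+1=7

4,7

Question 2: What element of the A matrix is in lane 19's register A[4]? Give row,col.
4,14

lane 19: grp=4 (19/4), tig=3 (19%4)
i=4: r=4+0=4, c=3*2+0+8=14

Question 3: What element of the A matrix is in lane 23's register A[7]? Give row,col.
23: gr=5,th=3
[7] (5+8,3*2+1+8) = (13,15)

13,15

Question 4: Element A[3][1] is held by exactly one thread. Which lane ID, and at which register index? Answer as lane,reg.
r:3=>grp=3,rB=0  c:1=>cB=0,tig=0,lo=1
L=3*4+0=12  i=0*4+0*2+1=1

12,1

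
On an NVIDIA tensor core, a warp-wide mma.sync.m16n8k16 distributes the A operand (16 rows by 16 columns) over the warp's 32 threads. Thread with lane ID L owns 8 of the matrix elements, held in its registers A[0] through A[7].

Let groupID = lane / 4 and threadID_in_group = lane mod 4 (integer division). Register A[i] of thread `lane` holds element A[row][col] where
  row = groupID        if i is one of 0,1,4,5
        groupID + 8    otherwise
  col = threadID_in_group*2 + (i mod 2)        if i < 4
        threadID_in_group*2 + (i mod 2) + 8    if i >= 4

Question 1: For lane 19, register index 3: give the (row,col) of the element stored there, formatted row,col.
12,7

19: gid=4,tid=3
[3] (4+8,3*2+1+0) = (12,7)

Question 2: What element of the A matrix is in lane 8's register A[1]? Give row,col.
2,1

L=8→G=8>>2=2, T=8&3=0
[1]→row 2+0=2  col 0·2+1+0=1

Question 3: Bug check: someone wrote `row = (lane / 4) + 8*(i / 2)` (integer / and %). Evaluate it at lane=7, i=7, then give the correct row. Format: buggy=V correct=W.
`(lane / 4) + 8*(i / 2)`[7,7]->25
7: g=1,t=3
[7] (1+8,3*2+1+8) = (9,15)
row: 25 vs 9

buggy=25 correct=9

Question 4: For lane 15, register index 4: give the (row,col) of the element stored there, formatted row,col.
3,14

lane 15->15/4=3, 15 mod 4=3
i=4  r:3+0->3  c:2·3+0+8->14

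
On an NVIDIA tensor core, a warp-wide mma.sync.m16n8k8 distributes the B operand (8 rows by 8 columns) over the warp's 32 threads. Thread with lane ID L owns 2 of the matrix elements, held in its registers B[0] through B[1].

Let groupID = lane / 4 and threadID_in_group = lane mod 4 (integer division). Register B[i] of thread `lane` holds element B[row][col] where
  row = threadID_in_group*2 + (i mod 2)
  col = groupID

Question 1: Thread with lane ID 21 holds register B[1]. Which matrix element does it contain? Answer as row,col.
L=21→G=21>>2=5, T=21&3=1
[1]→row 1·2+1=3  col G=5

3,5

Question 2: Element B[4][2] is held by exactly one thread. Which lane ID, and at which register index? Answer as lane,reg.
c:2=>grp=2  r:4=>tig=2,lo=0
L=2*4+2=10  i=0=0

10,0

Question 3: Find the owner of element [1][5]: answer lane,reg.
20,1

c: 5->gid=5  r: 1->tid=0,i&1=1
L=5*4+0=20  i=1=1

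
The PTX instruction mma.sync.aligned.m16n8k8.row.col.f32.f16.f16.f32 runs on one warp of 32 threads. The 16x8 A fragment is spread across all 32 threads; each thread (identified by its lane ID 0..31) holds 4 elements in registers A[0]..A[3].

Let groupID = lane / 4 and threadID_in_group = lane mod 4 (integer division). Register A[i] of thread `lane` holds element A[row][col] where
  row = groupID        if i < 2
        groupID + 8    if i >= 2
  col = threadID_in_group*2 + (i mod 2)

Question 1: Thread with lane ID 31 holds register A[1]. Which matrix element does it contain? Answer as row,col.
lane 31->31/4=7, 31 mod 4=3
i=1  r:7+0->7  c:2·3+1->7

7,7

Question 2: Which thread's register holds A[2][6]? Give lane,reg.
r:2=>grp=2,rB=0  c:6=>tig=3,lo=0
L=2*4+3=11  i=0*2+0=0

11,0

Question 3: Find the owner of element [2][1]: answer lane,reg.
r:2=>grp=2,rB=0  c:1=>tig=0,lo=1
L=2*4+0=8  i=0*2+1=1

8,1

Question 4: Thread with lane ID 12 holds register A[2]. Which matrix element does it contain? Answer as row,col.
11,0

L=12->g=12>>2=3, t=12&3=0
[2]->row 3+8=11  col 0·2+0=0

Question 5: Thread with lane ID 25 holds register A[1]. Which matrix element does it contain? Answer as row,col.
25: G=6,T=1
[1] (6+0,1*2+1) = (6,3)

6,3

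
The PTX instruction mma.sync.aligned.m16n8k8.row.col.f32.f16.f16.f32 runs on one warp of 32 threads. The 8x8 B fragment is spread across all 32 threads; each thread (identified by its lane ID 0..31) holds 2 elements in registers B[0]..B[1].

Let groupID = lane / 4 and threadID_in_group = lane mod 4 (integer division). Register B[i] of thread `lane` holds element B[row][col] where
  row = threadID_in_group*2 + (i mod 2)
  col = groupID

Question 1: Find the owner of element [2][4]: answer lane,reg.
c=4⇒gr=4  r=2⇒th=1,odd=0
L=4*4+1=17  i=0=0

17,0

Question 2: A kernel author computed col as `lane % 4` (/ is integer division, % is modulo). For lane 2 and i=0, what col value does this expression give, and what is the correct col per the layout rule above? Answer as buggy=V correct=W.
buggy=2 correct=0

`lane % 4`[2,0]->2
lane 2: g=0 (2/4), t=2 (2%4)
i=0: r=2*2+0=4, c=g=0
col: 2 vs 0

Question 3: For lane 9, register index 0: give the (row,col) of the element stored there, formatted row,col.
2,2

9: g=2,t=1
[0] (1*2+0,2) = (2,2)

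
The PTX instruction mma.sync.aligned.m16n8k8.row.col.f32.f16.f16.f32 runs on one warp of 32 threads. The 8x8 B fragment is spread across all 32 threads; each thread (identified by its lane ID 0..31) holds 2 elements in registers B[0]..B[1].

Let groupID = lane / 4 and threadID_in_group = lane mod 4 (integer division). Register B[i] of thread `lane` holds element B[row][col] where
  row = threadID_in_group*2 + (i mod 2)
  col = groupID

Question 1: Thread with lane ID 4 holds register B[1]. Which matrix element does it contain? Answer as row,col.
4: gr=1,th=0
[1] (0*2+1,1) = (1,1)

1,1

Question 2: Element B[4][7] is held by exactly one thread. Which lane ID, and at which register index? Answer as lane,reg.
30,0

c: 7->gid=7  r: 4->tid=2,i&1=0
L=7*4+2=30  i=0=0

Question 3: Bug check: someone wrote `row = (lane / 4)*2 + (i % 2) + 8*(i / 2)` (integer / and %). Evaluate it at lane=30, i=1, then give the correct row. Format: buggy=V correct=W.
buggy=15 correct=5

`(lane / 4)*2 + (i % 2) + 8*(i / 2)`[30,1]->15
lane 30: gid=7 (30/4), tid=2 (30%4)
i=1: r=2*2+1=5, c=gid=7
row: 15 vs 5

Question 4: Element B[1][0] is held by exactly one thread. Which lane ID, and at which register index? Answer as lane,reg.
0,1

c:0=>grp=0  r:1=>tig=0,lo=1
L=0*4+0=0  i=1=1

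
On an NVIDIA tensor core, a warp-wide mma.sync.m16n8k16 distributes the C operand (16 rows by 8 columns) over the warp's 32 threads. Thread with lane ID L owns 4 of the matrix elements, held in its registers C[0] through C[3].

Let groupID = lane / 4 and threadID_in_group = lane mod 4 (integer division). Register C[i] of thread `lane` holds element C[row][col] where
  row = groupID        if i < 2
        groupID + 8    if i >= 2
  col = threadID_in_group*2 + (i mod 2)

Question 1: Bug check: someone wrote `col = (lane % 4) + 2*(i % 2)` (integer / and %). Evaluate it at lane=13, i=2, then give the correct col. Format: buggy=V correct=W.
buggy=1 correct=2

`(lane % 4) + 2*(i % 2)`[13,2]->1
L=13->g=13>>2=3, t=13&3=1
[2]->row 3+8=11  col 1·2+0=2
col: 1 vs 2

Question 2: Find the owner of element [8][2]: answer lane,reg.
r:8=>grp=0,rB=1  c:2=>tig=1,lo=0
L=0*4+1=1  i=1*2+0=2

1,2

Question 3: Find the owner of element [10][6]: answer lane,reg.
11,2

r=10→G=2,rhi=1  c=6→T=3,p=0
L=2*4+3=11  i=1*2+0=2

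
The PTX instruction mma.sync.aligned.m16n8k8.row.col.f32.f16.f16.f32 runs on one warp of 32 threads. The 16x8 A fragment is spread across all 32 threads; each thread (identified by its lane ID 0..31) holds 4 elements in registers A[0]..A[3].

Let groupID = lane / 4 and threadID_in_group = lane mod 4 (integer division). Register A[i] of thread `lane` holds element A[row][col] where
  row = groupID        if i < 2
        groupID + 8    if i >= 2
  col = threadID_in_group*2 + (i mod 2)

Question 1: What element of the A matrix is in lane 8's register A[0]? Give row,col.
2,0

lane 8=>8/4=2, 8 mod 4=0
i=0  r:2+0=>2  c:2·0+0=>0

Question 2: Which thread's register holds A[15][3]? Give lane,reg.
29,3

r=15→G=7,rhi=1  c=3→T=1,p=1
L=7*4+1=29  i=1*2+1=3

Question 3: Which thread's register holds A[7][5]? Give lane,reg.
r: 7->gid=7,r8=0  c: 5->tid=2,i&1=1
L=7*4+2=30  i=0*2+1=1

30,1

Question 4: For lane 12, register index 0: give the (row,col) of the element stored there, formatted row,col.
L=12→G=12>>2=3, T=12&3=0
[0]→row 3+0=3  col 0·2+0=0

3,0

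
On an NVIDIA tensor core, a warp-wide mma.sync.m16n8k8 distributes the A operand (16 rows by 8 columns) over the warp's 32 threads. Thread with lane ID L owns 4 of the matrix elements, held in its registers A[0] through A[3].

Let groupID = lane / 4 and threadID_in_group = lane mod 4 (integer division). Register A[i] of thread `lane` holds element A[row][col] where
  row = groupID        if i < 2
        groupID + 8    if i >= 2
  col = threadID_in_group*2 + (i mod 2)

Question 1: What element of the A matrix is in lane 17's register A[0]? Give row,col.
L=17->g=17>>2=4, t=17&3=1
[0]->row 4+0=4  col 1·2+0=2

4,2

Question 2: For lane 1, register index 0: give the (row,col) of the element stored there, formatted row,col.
0,2

lane 1: gid=0 (1/4), tid=1 (1%4)
i=0: r=0+0=0, c=1*2+0=2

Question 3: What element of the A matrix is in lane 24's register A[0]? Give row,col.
6,0

lane 24: grp=6 (24/4), tig=0 (24%4)
i=0: r=6+0=6, c=0*2+0=0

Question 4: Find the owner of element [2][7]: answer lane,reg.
r=2->g=2,rb=0  c=7->t=3,b0=1
L=2*4+3=11  i=0*2+1=1

11,1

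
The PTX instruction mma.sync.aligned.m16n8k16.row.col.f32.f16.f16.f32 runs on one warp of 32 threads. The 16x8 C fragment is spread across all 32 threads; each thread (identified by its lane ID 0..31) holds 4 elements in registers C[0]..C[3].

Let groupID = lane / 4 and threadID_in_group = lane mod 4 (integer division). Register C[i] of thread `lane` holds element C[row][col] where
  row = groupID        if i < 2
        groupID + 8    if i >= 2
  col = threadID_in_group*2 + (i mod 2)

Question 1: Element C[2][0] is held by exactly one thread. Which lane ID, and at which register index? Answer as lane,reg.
r:2=>grp=2,rB=0  c:0=>tig=0,lo=0
L=2*4+0=8  i=0*2+0=0

8,0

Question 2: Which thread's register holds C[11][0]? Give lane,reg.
r=11->g=3,rb=1  c=0->t=0,b0=0
L=3*4+0=12  i=1*2+0=2

12,2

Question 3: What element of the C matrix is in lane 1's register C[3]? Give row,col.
lane 1=>1/4=0, 1 mod 4=1
i=3  r:0+8=>8  c:2·1+1=>3

8,3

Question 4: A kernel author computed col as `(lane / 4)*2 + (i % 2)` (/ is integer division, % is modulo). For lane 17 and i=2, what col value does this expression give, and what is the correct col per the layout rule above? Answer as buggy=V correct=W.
`(lane / 4)*2 + (i % 2)`[17,2]⇒8
lane 17: gr=4 (17/4), th=1 (17%4)
i=2: r=4+8=12, c=1*2+0=2
col: 8 vs 2

buggy=8 correct=2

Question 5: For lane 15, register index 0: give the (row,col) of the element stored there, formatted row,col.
lane 15->15/4=3, 15 mod 4=3
i=0  r:3+0->3  c:2·3+0->6

3,6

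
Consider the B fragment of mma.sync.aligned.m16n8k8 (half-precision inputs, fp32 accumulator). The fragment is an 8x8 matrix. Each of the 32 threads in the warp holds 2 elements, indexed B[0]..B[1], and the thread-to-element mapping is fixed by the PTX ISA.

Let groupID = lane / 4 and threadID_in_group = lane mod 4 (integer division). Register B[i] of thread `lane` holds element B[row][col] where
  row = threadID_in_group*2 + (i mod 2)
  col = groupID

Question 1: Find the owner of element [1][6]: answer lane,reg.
c:6=>grp=6  r:1=>tig=0,lo=1
L=6*4+0=24  i=1=1

24,1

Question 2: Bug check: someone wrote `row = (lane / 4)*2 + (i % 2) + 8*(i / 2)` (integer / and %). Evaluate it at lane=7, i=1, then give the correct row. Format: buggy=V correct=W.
`(lane / 4)*2 + (i % 2) + 8*(i / 2)`[7,1]→3
7: G=1,T=3
[1] (3*2+1,1) = (7,1)
row: 3 vs 7

buggy=3 correct=7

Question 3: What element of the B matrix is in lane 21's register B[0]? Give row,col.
21: gid=5,tid=1
[0] (1*2+0,5) = (2,5)

2,5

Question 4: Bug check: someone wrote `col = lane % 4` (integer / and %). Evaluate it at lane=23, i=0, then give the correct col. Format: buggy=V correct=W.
buggy=3 correct=5

`lane % 4`[23,0]->3
lane 23: gid=5 (23/4), tid=3 (23%4)
i=0: r=3*2+0=6, c=gid=5
col: 3 vs 5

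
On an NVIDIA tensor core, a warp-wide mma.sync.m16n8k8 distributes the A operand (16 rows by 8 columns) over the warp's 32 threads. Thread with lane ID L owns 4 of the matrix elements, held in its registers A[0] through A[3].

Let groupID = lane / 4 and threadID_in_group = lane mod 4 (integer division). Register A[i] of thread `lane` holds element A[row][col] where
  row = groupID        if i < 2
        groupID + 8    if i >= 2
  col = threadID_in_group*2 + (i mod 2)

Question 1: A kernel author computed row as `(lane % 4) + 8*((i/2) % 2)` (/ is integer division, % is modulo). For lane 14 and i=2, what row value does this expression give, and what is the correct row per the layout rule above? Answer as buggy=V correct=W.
buggy=10 correct=11

`(lane % 4) + 8*((i/2) % 2)`[14,2]=>10
lane 14=>14/4=3, 14 mod 4=2
i=2  r:3+8=>11  c:2·2+0=>4
row: 10 vs 11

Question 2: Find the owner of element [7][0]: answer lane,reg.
r:7=>grp=7,rB=0  c:0=>tig=0,lo=0
L=7*4+0=28  i=0*2+0=0

28,0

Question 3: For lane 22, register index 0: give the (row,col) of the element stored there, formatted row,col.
5,4

L=22->gid=22>>2=5, tid=22&3=2
[0]->row 5+0=5  col 2·2+0=4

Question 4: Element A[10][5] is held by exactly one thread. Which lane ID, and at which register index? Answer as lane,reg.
10,3

r: 10->gid=2,r8=1  c: 5->tid=2,i&1=1
L=2*4+2=10  i=1*2+1=3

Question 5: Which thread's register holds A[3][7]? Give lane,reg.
15,1

r=3⇒gr=3,Rb=0  c=7⇒th=3,odd=1
L=3*4+3=15  i=0*2+1=1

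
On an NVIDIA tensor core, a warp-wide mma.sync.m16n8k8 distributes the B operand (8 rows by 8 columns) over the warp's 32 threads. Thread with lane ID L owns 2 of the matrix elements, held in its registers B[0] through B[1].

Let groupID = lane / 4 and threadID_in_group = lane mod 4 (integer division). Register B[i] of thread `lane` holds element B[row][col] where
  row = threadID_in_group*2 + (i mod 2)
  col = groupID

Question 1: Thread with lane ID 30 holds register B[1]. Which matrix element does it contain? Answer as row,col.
lane 30=>30/4=7, 30 mod 4=2
i=1  r:2·2+1=>5  c:7

5,7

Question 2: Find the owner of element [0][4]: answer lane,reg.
c: 4->gid=4  r: 0->tid=0,i&1=0
L=4*4+0=16  i=0=0

16,0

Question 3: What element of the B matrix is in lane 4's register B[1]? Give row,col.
lane 4->4/4=1, 4 mod 4=0
i=1  r:2·0+1->1  c:1

1,1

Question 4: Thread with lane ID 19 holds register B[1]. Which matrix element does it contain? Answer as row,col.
7,4

L=19->g=19>>2=4, t=19&3=3
[1]->row 3·2+1=7  col g=4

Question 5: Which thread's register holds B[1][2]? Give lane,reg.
c: 2->gid=2  r: 1->tid=0,i&1=1
L=2*4+0=8  i=1=1

8,1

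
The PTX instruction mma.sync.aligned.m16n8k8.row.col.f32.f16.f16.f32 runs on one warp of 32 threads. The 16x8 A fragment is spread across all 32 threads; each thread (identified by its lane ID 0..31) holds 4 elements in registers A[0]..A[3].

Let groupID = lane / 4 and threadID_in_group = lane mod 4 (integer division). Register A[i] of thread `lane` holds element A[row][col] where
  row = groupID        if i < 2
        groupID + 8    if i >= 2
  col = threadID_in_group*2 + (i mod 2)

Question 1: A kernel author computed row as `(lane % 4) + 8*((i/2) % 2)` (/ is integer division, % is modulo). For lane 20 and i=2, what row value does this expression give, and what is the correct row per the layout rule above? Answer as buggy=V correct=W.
`(lane % 4) + 8*((i/2) % 2)`[20,2]->8
20: g=5,t=0
[2] (5+8,0*2+0) = (13,0)
row: 8 vs 13

buggy=8 correct=13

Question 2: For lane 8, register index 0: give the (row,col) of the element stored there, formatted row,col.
2,0

8: gid=2,tid=0
[0] (2+0,0*2+0) = (2,0)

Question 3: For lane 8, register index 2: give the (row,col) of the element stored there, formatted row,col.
10,0

lane 8->8/4=2, 8 mod 4=0
i=2  r:2+8->10  c:2·0+0->0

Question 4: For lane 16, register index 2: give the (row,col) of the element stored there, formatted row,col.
12,0

lane 16⇒16/4=4, 16 mod 4=0
i=2  r:4+8⇒12  c:2·0+0⇒0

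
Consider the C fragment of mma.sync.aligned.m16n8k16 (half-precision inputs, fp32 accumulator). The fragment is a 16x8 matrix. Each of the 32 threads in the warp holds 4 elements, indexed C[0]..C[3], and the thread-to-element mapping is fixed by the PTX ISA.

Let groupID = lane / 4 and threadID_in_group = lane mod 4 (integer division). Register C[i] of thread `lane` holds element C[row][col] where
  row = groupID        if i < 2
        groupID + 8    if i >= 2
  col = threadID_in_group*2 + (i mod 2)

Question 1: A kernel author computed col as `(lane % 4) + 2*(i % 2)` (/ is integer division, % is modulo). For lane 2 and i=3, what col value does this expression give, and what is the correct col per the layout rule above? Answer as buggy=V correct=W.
buggy=4 correct=5

`(lane % 4) + 2*(i % 2)`[2,3]=>4
L=2=>grp=2>>2=0, tig=2&3=2
[3]=>row 0+8=8  col 2·2+1=5
col: 4 vs 5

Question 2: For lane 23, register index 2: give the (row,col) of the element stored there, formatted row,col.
13,6

lane 23: grp=5 (23/4), tig=3 (23%4)
i=2: r=5+8=13, c=3*2+0=6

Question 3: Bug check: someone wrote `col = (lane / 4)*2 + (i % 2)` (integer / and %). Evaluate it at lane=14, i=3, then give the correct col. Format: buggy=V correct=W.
buggy=7 correct=5

`(lane / 4)*2 + (i % 2)`[14,3]->7
L=14->gid=14>>2=3, tid=14&3=2
[3]->row 3+8=11  col 2·2+1=5
col: 7 vs 5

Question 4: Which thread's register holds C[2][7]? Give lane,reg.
11,1

r=2→G=2,rhi=0  c=7→T=3,p=1
L=2*4+3=11  i=0*2+1=1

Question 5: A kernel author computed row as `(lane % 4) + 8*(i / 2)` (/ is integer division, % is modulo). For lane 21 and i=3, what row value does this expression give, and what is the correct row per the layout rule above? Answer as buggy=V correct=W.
buggy=9 correct=13

`(lane % 4) + 8*(i / 2)`[21,3]→9
21: G=5,T=1
[3] (5+8,1*2+1) = (13,3)
row: 9 vs 13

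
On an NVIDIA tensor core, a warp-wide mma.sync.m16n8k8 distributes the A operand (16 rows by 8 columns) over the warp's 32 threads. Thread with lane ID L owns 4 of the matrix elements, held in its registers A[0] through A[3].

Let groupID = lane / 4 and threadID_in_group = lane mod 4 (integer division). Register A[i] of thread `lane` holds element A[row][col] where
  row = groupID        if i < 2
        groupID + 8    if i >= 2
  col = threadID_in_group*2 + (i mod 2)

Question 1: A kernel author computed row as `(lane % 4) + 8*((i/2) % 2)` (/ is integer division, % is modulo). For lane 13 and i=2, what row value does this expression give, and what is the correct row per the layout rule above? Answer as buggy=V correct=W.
buggy=9 correct=11

`(lane % 4) + 8*((i/2) % 2)`[13,2]=>9
lane 13=>13/4=3, 13 mod 4=1
i=2  r:3+8=>11  c:2·1+0=>2
row: 9 vs 11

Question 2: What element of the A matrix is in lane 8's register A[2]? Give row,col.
10,0

8: grp=2,tig=0
[2] (2+8,0*2+0) = (10,0)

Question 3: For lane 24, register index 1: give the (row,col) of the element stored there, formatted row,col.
6,1

L=24=>grp=24>>2=6, tig=24&3=0
[1]=>row 6+0=6  col 0·2+1=1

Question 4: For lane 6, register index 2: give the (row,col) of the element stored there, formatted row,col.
6: gr=1,th=2
[2] (1+8,2*2+0) = (9,4)

9,4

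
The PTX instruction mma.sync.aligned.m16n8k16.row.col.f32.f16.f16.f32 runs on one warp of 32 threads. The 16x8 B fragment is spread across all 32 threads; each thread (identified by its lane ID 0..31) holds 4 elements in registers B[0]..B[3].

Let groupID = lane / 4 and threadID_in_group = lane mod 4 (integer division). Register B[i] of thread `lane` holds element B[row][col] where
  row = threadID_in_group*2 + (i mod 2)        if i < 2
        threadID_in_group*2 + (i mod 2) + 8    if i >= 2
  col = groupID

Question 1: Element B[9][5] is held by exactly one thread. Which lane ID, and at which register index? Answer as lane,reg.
20,3

c=5→G=5  r=9→rhi=1,T=0,p=1
L=5*4+0=20  i=1*2+1=3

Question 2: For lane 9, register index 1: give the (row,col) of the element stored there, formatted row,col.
3,2

L=9→G=9>>2=2, T=9&3=1
[1]→row 1·2+1+0=3  col G=2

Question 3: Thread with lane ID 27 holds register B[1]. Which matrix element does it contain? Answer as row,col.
L=27⇒gr=27>>2=6, th=27&3=3
[1]⇒row 3·2+1+0=7  col gr=6

7,6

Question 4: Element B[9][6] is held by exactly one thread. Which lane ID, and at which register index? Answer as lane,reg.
c=6->g=6  r=9->rb=1,t=0,b0=1
L=6*4+0=24  i=1*2+1=3

24,3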